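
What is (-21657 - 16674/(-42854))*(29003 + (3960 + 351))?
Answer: -2208414576204/3061 ≈ -7.2147e+8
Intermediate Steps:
(-21657 - 16674/(-42854))*(29003 + (3960 + 351)) = (-21657 - 16674*(-1/42854))*(29003 + 4311) = (-21657 + 1191/3061)*33314 = -66290886/3061*33314 = -2208414576204/3061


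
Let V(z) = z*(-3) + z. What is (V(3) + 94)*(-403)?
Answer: -35464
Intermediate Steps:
V(z) = -2*z (V(z) = -3*z + z = -2*z)
(V(3) + 94)*(-403) = (-2*3 + 94)*(-403) = (-6 + 94)*(-403) = 88*(-403) = -35464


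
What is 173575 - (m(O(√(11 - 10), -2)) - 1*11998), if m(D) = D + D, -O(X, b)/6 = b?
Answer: 185549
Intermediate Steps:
O(X, b) = -6*b
m(D) = 2*D
173575 - (m(O(√(11 - 10), -2)) - 1*11998) = 173575 - (2*(-6*(-2)) - 1*11998) = 173575 - (2*12 - 11998) = 173575 - (24 - 11998) = 173575 - 1*(-11974) = 173575 + 11974 = 185549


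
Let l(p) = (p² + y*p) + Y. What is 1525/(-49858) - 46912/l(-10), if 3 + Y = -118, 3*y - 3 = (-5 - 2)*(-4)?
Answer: 7016246663/18597034 ≈ 377.28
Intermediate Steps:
y = 31/3 (y = 1 + ((-5 - 2)*(-4))/3 = 1 + (-7*(-4))/3 = 1 + (⅓)*28 = 1 + 28/3 = 31/3 ≈ 10.333)
Y = -121 (Y = -3 - 118 = -121)
l(p) = -121 + p² + 31*p/3 (l(p) = (p² + 31*p/3) - 121 = -121 + p² + 31*p/3)
1525/(-49858) - 46912/l(-10) = 1525/(-49858) - 46912/(-121 + (-10)² + (31/3)*(-10)) = 1525*(-1/49858) - 46912/(-121 + 100 - 310/3) = -1525/49858 - 46912/(-373/3) = -1525/49858 - 46912*(-3/373) = -1525/49858 + 140736/373 = 7016246663/18597034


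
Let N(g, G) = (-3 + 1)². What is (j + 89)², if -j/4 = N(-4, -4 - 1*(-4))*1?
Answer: 5329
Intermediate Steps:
N(g, G) = 4 (N(g, G) = (-2)² = 4)
j = -16 ≈ -16.000
(j + 89)² = (-16 + 89)² = 73² = 5329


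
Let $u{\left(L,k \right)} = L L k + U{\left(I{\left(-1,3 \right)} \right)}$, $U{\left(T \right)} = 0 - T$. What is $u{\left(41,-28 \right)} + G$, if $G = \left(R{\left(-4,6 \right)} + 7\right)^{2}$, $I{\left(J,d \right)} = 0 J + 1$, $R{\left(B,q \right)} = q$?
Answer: $-46900$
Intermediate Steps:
$I{\left(J,d \right)} = 1$ ($I{\left(J,d \right)} = 0 + 1 = 1$)
$U{\left(T \right)} = - T$
$G = 169$ ($G = \left(6 + 7\right)^{2} = 13^{2} = 169$)
$u{\left(L,k \right)} = -1 + k L^{2}$ ($u{\left(L,k \right)} = L L k - 1 = L^{2} k - 1 = k L^{2} - 1 = -1 + k L^{2}$)
$u{\left(41,-28 \right)} + G = \left(-1 - 28 \cdot 41^{2}\right) + 169 = \left(-1 - 47068\right) + 169 = -47069 + 169 = -46900$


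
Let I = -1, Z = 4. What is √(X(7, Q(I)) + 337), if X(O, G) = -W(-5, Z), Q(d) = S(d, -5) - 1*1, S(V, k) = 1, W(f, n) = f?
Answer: 3*√38 ≈ 18.493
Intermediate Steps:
Q(d) = 0 (Q(d) = 1 - 1*1 = 1 - 1 = 0)
X(O, G) = 5 (X(O, G) = -1*(-5) = 5)
√(X(7, Q(I)) + 337) = √(5 + 337) = √342 = 3*√38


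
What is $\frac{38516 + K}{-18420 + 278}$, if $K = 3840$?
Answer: $- \frac{21178}{9071} \approx -2.3347$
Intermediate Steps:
$\frac{38516 + K}{-18420 + 278} = \frac{38516 + 3840}{-18420 + 278} = \frac{42356}{-18142} = 42356 \left(- \frac{1}{18142}\right) = - \frac{21178}{9071}$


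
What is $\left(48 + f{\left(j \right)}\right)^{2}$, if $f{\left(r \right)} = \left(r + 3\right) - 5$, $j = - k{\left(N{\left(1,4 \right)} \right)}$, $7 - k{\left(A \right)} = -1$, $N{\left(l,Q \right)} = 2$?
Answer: $1444$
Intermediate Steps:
$k{\left(A \right)} = 8$ ($k{\left(A \right)} = 7 - -1 = 7 + 1 = 8$)
$j = -8$ ($j = \left(-1\right) 8 = -8$)
$f{\left(r \right)} = -2 + r$ ($f{\left(r \right)} = \left(3 + r\right) - 5 = -2 + r$)
$\left(48 + f{\left(j \right)}\right)^{2} = \left(48 - 10\right)^{2} = 38^{2} = 1444$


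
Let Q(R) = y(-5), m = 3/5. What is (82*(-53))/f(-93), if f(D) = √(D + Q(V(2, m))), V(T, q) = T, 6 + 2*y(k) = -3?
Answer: 4346*I*√390/195 ≈ 440.14*I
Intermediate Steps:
m = ⅗ (m = 3*(⅕) = ⅗ ≈ 0.60000)
y(k) = -9/2 (y(k) = -3 + (½)*(-3) = -3 - 3/2 = -9/2)
Q(R) = -9/2
f(D) = √(-9/2 + D) (f(D) = √(D - 9/2) = √(-9/2 + D))
(82*(-53))/f(-93) = (82*(-53))/((√(-18 + 4*(-93))/2)) = -4346*2/√(-18 - 372) = -4346*(-I*√390/195) = -(-4346)*I*√390/195 = 4346*I*√390/195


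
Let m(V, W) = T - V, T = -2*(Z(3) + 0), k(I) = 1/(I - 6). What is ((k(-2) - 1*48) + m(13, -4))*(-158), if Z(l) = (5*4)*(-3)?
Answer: -37209/4 ≈ -9302.3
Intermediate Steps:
Z(l) = -60 (Z(l) = 20*(-3) = -60)
k(I) = 1/(-6 + I)
T = 120 (T = -2*(-60 + 0) = -2*(-60) = 120)
m(V, W) = 120 - V
((k(-2) - 1*48) + m(13, -4))*(-158) = ((1/(-6 - 2) - 1*48) + (120 - 1*13))*(-158) = ((1/(-8) - 48) + (120 - 13))*(-158) = ((-⅛ - 48) + 107)*(-158) = (-385/8 + 107)*(-158) = (471/8)*(-158) = -37209/4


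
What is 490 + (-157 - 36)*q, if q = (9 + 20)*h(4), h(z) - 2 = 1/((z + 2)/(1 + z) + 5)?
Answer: -359809/31 ≈ -11607.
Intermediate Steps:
h(z) = 2 + 1/(5 + (2 + z)/(1 + z)) (h(z) = 2 + 1/((z + 2)/(1 + z) + 5) = 2 + 1/((2 + z)/(1 + z) + 5) = 2 + 1/(5 + (2 + z)/(1 + z)))
q = 1943/31 (q = (9 + 20)*((15 + 13*4)/(7 + 6*4)) = 29*((15 + 52)/(7 + 24)) = 29*(67/31) = 1943/31 ≈ 62.677)
490 + (-157 - 36)*q = 490 + (-157 - 36)*(1943/31) = 490 - 193*1943/31 = 490 - 374999/31 = -359809/31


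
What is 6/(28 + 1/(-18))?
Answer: 108/503 ≈ 0.21471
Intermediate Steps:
6/(28 + 1/(-18)) = 6/(28 - 1/18) = 6/(503/18) = 6*(18/503) = 108/503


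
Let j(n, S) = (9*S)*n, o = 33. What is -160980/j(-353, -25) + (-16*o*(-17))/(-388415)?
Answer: -168639908/82266297 ≈ -2.0499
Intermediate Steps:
j(n, S) = 9*S*n
-160980/j(-353, -25) + (-16*o*(-17))/(-388415) = -160980/(9*(-25)*(-353)) + (-16*33*(-17))/(-388415) = -160980/79425 - 528*(-17)*(-1/388415) = -160980*1/79425 + 8976*(-1/388415) = -10732/5295 - 8976/388415 = -168639908/82266297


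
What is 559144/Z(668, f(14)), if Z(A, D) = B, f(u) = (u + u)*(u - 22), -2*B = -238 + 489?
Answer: -1118288/251 ≈ -4455.3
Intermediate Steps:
B = -251/2 (B = -(-238 + 489)/2 = -1/2*251 = -251/2 ≈ -125.50)
f(u) = 2*u*(-22 + u) (f(u) = (2*u)*(-22 + u) = 2*u*(-22 + u))
Z(A, D) = -251/2
559144/Z(668, f(14)) = 559144/(-251/2) = 559144*(-2/251) = -1118288/251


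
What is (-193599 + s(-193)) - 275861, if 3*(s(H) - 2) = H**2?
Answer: -1371125/3 ≈ -4.5704e+5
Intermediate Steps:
s(H) = 2 + H**2/3
(-193599 + s(-193)) - 275861 = (-193599 + (2 + (1/3)*(-193)**2)) - 275861 = (-193599 + (2 + (1/3)*37249)) - 275861 = (-193599 + (2 + 37249/3)) - 275861 = (-193599 + 37255/3) - 275861 = -543542/3 - 275861 = -1371125/3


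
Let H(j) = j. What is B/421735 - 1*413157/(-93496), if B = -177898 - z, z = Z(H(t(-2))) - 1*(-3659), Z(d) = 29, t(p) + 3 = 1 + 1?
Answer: 157265202739/39430535560 ≈ 3.9884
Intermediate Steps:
t(p) = -1 (t(p) = -3 + (1 + 1) = -3 + 2 = -1)
z = 3688 (z = 29 - 1*(-3659) = 29 + 3659 = 3688)
B = -181586 (B = -177898 - 1*3688 = -177898 - 3688 = -181586)
B/421735 - 1*413157/(-93496) = -181586/421735 - 1*413157/(-93496) = -181586*1/421735 - 413157*(-1/93496) = -181586/421735 + 413157/93496 = 157265202739/39430535560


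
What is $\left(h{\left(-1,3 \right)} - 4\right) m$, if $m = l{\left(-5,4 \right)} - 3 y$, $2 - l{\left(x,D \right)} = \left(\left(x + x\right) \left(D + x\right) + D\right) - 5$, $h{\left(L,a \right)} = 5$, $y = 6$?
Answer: $-25$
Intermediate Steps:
$l{\left(x,D \right)} = 7 - D - 2 x \left(D + x\right)$ ($l{\left(x,D \right)} = 2 - \left(\left(\left(x + x\right) \left(D + x\right) + D\right) - 5\right) = 2 - \left(\left(2 x \left(D + x\right) + D\right) - 5\right) = 2 - \left(\left(D + 2 x \left(D + x\right)\right) - 5\right) = 2 - \left(-5 + D + 2 x \left(D + x\right)\right) = 7 - D - 2 x \left(D + x\right)$)
$m = -25$ ($m = \left(7 - 4 - 2 \left(-5\right)^{2} - 8 \left(-5\right)\right) - 18 = \left(7 - 4 - 50 + 40\right) - 18 = -7 - 18 = -25$)
$\left(h{\left(-1,3 \right)} - 4\right) m = \left(5 - 4\right) \left(-25\right) = 1 \left(-25\right) = -25$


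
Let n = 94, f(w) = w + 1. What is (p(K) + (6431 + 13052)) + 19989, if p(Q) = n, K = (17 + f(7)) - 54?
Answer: 39566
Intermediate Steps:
f(w) = 1 + w
K = -29 (K = (17 + (1 + 7)) - 54 = (17 + 8) - 54 = 25 - 54 = -29)
p(Q) = 94
(p(K) + (6431 + 13052)) + 19989 = (94 + (6431 + 13052)) + 19989 = (94 + 19483) + 19989 = 19577 + 19989 = 39566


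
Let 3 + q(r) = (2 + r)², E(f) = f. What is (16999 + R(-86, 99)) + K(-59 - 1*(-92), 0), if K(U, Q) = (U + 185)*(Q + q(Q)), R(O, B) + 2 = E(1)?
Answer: 17216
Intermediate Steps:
R(O, B) = -1 (R(O, B) = -2 + 1 = -1)
q(r) = -3 + (2 + r)²
K(U, Q) = (185 + U)*(-3 + Q + (2 + Q)²) (K(U, Q) = (U + 185)*(Q + (-3 + (2 + Q)²)) = (185 + U)*(-3 + Q + (2 + Q)²))
(16999 + R(-86, 99)) + K(-59 - 1*(-92), 0) = (16999 - 1) + (185 + (-59 - 1*(-92)) + 185*0² + 925*0 + (-59 - 1*(-92))*0² + 5*0*(-59 - 1*(-92))) = 16998 + (185 + (-59 + 92) + 185*0 + 0 + (-59 + 92)*0 + 5*0*(-59 + 92)) = 16998 + (185 + 33 + 0 + 0 + 33*0 + 5*0*33) = 16998 + (185 + 33 + 0 + 0 + 0 + 0) = 16998 + 218 = 17216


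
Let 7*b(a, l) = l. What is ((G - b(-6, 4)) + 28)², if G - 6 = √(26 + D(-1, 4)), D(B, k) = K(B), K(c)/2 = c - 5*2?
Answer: 61504/49 ≈ 1255.2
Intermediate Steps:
K(c) = -20 + 2*c (K(c) = 2*(c - 5*2) = 2*(c - 10) = 2*(-10 + c) = -20 + 2*c)
b(a, l) = l/7
D(B, k) = -20 + 2*B
G = 8 (G = 6 + √(26 + (-20 + 2*(-1))) = 6 + √(26 + (-20 - 2)) = 6 + √(26 - 22) = 6 + √4 = 6 + 2 = 8)
((G - b(-6, 4)) + 28)² = ((8 - 4/7) + 28)² = (52/7 + 28)² = (248/7)² = 61504/49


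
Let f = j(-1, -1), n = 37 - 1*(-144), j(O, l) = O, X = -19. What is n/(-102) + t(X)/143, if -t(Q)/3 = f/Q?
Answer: -492083/277134 ≈ -1.7756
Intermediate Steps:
n = 181 (n = 37 + 144 = 181)
f = -1
t(Q) = 3/Q (t(Q) = -(-3)/Q = 3/Q)
n/(-102) + t(X)/143 = 181/(-102) + (3/(-19))/143 = 181*(-1/102) + (3*(-1/19))*(1/143) = -181/102 - 3/19*1/143 = -181/102 - 3/2717 = -492083/277134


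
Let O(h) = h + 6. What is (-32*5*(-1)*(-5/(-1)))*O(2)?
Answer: 6400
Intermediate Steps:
O(h) = 6 + h
(-32*5*(-1)*(-5/(-1)))*O(2) = (-32*5*(-1)*(-5/(-1)))*(6 + 2) = -(-160)*(-5*(-1))*8 = -(-160)*5*8 = -32*(-25)*8 = 800*8 = 6400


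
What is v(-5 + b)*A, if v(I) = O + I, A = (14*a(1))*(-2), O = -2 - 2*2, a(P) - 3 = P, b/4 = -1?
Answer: 1680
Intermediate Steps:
b = -4 (b = 4*(-1) = -4)
a(P) = 3 + P
O = -6 (O = -2 - 4 = -6)
A = -112 (A = (14*(3 + 1))*(-2) = (14*4)*(-2) = 56*(-2) = -112)
v(I) = -6 + I
v(-5 + b)*A = (-6 + (-5 - 4))*(-112) = (-6 - 9)*(-112) = -15*(-112) = 1680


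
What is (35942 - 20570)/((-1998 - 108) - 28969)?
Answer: -15372/31075 ≈ -0.49467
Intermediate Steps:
(35942 - 20570)/((-1998 - 108) - 28969) = 15372/(-2106 - 28969) = 15372/(-31075) = 15372*(-1/31075) = -15372/31075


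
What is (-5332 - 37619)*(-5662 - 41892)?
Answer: 2042491854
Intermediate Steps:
(-5332 - 37619)*(-5662 - 41892) = -42951*(-47554) = 2042491854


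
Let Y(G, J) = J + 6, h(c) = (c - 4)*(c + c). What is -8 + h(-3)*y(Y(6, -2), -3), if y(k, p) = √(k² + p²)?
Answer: 202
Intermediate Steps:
h(c) = 2*c*(-4 + c) (h(c) = (-4 + c)*(2*c) = 2*c*(-4 + c))
Y(G, J) = 6 + J
-8 + h(-3)*y(Y(6, -2), -3) = -8 + (2*(-3)*(-4 - 3))*√((6 - 2)² + (-3)²) = -8 + (2*(-3)*(-7))*√(4² + 9) = -8 + 42*√(16 + 9) = -8 + 42*√25 = -8 + 42*5 = -8 + 210 = 202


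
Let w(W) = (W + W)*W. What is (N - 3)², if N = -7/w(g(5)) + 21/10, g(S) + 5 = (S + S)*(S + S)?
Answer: 66031876/81450625 ≈ 0.81070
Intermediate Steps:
g(S) = -5 + 4*S² (g(S) = -5 + (S + S)*(S + S) = -5 + (2*S)*(2*S) = -5 + 4*S²)
w(W) = 2*W² (w(W) = (2*W)*W = 2*W²)
N = 18949/9025 (N = -7*1/(2*(-5 + 4*5²)²) + 21/10 = -7*1/(2*(-5 + 4*25)²) + 21*(⅒) = -7*1/(2*(-5 + 100)²) + 21/10 = -7/(2*95²) + 21/10 = -7/(2*9025) + 21/10 = -7/18050 + 21/10 = 18949/9025 ≈ 2.0996)
(N - 3)² = (18949/9025 - 3)² = (-8126/9025)² = 66031876/81450625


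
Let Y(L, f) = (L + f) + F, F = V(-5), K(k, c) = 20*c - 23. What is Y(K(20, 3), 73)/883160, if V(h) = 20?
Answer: 13/88316 ≈ 0.00014720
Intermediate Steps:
K(k, c) = -23 + 20*c
F = 20
Y(L, f) = 20 + L + f (Y(L, f) = (L + f) + 20 = 20 + L + f)
Y(K(20, 3), 73)/883160 = (20 + (-23 + 20*3) + 73)/883160 = (20 + (-23 + 60) + 73)*(1/883160) = (20 + 37 + 73)*(1/883160) = 130*(1/883160) = 13/88316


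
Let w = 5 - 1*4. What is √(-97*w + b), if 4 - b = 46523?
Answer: 2*I*√11654 ≈ 215.91*I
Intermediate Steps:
w = 1 (w = 5 - 4 = 1)
b = -46519 (b = 4 - 1*46523 = 4 - 46523 = -46519)
√(-97*w + b) = √(-97*1 - 46519) = √(-97 - 46519) = √(-46616) = 2*I*√11654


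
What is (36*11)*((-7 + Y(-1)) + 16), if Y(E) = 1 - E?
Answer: 4356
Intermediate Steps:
(36*11)*((-7 + Y(-1)) + 16) = (36*11)*((-7 + (1 - 1*(-1))) + 16) = 396*((-7 + (1 + 1)) + 16) = 396*((-7 + 2) + 16) = 396*(-5 + 16) = 396*11 = 4356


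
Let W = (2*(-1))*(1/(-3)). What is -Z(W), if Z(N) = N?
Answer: -⅔ ≈ -0.66667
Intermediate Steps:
W = ⅔ (W = -2*(-1)/3 = -2*(-⅓) = ⅔ ≈ 0.66667)
-Z(W) = -1*⅔ = -⅔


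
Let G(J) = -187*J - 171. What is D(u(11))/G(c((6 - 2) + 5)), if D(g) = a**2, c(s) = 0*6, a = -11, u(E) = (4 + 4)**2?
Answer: -121/171 ≈ -0.70760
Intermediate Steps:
u(E) = 64 (u(E) = 8**2 = 64)
c(s) = 0
G(J) = -171 - 187*J
D(g) = 121 (D(g) = (-11)**2 = 121)
D(u(11))/G(c((6 - 2) + 5)) = 121/(-171 - 187*0) = 121/(-171 + 0) = 121/(-171) = 121*(-1/171) = -121/171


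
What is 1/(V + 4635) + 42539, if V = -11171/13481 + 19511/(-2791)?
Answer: 7406033643257258/174099852033 ≈ 42539.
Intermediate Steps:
V = -294206052/37625471 (V = -11171*1/13481 + 19511*(-1/2791) = -11171/13481 - 19511/2791 = -294206052/37625471 ≈ -7.8193)
1/(V + 4635) + 42539 = 1/(-294206052/37625471 + 4635) + 42539 = 1/(174099852033/37625471) + 42539 = 37625471/174099852033 + 42539 = 7406033643257258/174099852033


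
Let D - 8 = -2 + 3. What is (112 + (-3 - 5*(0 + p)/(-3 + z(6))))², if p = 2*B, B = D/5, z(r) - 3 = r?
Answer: 11236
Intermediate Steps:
z(r) = 3 + r
D = 9 (D = 8 + (-2 + 3) = 8 + 1 = 9)
B = 9/5 ≈ 1.8000
p = 18/5 (p = 2*(9/5) = 18/5 ≈ 3.6000)
(112 + (-3 - 5*(0 + p)/(-3 + z(6))))² = (112 + (-3 - 5*(0 + 18/5)/(-3 + (3 + 6))))² = (112 + (-3 - 18/(-3 + 9)))² = (112 + (-3 - 18/6))² = (112 + (-3 - 5*⅗))² = (112 + (-3 - 3))² = (112 - 6)² = 106² = 11236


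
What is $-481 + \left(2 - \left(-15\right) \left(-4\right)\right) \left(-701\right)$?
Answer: $40177$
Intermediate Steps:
$-481 + \left(2 - \left(-15\right) \left(-4\right)\right) \left(-701\right) = -481 + \left(2 - 60\right) \left(-701\right) = -481 - -40658 = -481 + 40658 = 40177$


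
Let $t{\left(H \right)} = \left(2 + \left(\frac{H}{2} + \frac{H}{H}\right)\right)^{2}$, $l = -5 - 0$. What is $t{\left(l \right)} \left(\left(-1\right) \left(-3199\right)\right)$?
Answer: $\frac{3199}{4} \approx 799.75$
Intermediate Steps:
$l = -5$ ($l = -5 + 0 = -5$)
$t{\left(H \right)} = \left(3 + \frac{H}{2}\right)^{2}$ ($t{\left(H \right)} = \left(2 + \left(H \frac{1}{2} + 1\right)\right)^{2} = \left(2 + \left(\frac{H}{2} + 1\right)\right)^{2} = \left(2 + \left(1 + \frac{H}{2}\right)\right)^{2} = \left(3 + \frac{H}{2}\right)^{2}$)
$t{\left(l \right)} \left(\left(-1\right) \left(-3199\right)\right) = \frac{\left(6 - 5\right)^{2}}{4} \left(\left(-1\right) \left(-3199\right)\right) = \frac{1^{2}}{4} \cdot 3199 = \frac{1}{4} \cdot 1 \cdot 3199 = \frac{1}{4} \cdot 3199 = \frac{3199}{4}$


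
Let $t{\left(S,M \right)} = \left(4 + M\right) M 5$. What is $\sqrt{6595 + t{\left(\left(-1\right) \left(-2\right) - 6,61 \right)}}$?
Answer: $2 \sqrt{6605} \approx 162.54$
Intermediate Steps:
$t{\left(S,M \right)} = 5 M \left(4 + M\right)$ ($t{\left(S,M \right)} = M \left(4 + M\right) 5 = 5 M \left(4 + M\right)$)
$\sqrt{6595 + t{\left(\left(-1\right) \left(-2\right) - 6,61 \right)}} = \sqrt{6595 + 5 \cdot 61 \left(4 + 61\right)} = \sqrt{6595 + 5 \cdot 61 \cdot 65} = \sqrt{6595 + 19825} = \sqrt{26420} = 2 \sqrt{6605}$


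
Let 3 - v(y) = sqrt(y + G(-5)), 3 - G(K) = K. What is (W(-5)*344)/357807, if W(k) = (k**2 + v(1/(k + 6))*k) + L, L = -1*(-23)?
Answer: 5504/119269 ≈ 0.046148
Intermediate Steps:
G(K) = 3 - K
L = 23
v(y) = 3 - sqrt(8 + y) (v(y) = 3 - sqrt(y + (3 - 1*(-5))) = 3 - sqrt(y + (3 + 5)) = 3 - sqrt(y + 8) = 3 - sqrt(8 + y))
W(k) = 23 + k**2 + k*(3 - sqrt(8 + 1/(6 + k))) (W(k) = (k**2 + (3 - sqrt(8 + 1/(k + 6)))*k) + 23 = (k**2 + (3 - sqrt(8 + 1/(6 + k)))*k) + 23 = (k**2 + k*(3 - sqrt(8 + 1/(6 + k)))) + 23 = 23 + k**2 + k*(3 - sqrt(8 + 1/(6 + k))))
(W(-5)*344)/357807 = ((23 + (-5)**2 - 1*(-5)*(-3 + sqrt((49 + 8*(-5))/(6 - 5))))*344)/357807 = ((23 + 25 - 1*(-5)*(-3 + sqrt((49 - 40)/1)))*344)*(1/357807) = ((23 + 25 - 1*(-5)*(-3 + sqrt(1*9)))*344)*(1/357807) = ((23 + 25 - 1*(-5)*(-3 + sqrt(9)))*344)*(1/357807) = ((23 + 25 - 1*(-5)*(-3 + 3))*344)*(1/357807) = ((23 + 25 - 1*(-5)*0)*344)*(1/357807) = ((23 + 25 + 0)*344)*(1/357807) = (48*344)*(1/357807) = 16512*(1/357807) = 5504/119269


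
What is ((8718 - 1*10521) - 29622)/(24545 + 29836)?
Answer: -10475/18127 ≈ -0.57787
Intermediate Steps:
((8718 - 1*10521) - 29622)/(24545 + 29836) = ((8718 - 10521) - 29622)/54381 = (-1803 - 29622)*(1/54381) = -31425*1/54381 = -10475/18127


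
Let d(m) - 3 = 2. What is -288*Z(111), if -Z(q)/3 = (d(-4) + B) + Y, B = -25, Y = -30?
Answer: -43200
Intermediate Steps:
d(m) = 5 (d(m) = 3 + 2 = 5)
Z(q) = 150 (Z(q) = -3*((5 - 25) - 30) = -3*(-20 - 30) = -3*(-50) = 150)
-288*Z(111) = -288*150 = -43200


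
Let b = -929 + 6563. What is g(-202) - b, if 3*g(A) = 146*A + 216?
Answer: -46178/3 ≈ -15393.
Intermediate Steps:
g(A) = 72 + 146*A/3 (g(A) = (146*A + 216)/3 = (216 + 146*A)/3 = 72 + 146*A/3)
b = 5634
g(-202) - b = (72 + (146/3)*(-202)) - 1*5634 = (72 - 29492/3) - 5634 = -29276/3 - 5634 = -46178/3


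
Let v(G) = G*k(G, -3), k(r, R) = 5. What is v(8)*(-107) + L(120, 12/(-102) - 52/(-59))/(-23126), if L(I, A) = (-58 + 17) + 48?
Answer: -98979287/23126 ≈ -4280.0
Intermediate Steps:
v(G) = 5*G (v(G) = G*5 = 5*G)
L(I, A) = 7 (L(I, A) = -41 + 48 = 7)
v(8)*(-107) + L(120, 12/(-102) - 52/(-59))/(-23126) = (5*8)*(-107) + 7/(-23126) = 40*(-107) + 7*(-1/23126) = -4280 - 7/23126 = -98979287/23126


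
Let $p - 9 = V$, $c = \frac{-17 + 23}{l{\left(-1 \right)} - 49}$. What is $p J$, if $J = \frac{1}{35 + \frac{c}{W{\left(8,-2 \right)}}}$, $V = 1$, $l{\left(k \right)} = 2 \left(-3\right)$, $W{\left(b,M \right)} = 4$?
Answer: $\frac{1100}{3847} \approx 0.28594$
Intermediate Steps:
$l{\left(k \right)} = -6$
$c = - \frac{6}{55}$ ($c = \frac{-17 + 23}{-6 - 49} = \frac{6}{-55} = 6 \left(- \frac{1}{55}\right) = - \frac{6}{55} \approx -0.10909$)
$p = 10$ ($p = 9 + 1 = 10$)
$J = \frac{110}{3847}$ ($J = \frac{1}{35 - \frac{6}{55 \cdot 4}} = \frac{1}{35 - \frac{3}{110}} = \frac{1}{\frac{3847}{110}} = \frac{110}{3847} \approx 0.028594$)
$p J = 10 \cdot \frac{110}{3847} = \frac{1100}{3847}$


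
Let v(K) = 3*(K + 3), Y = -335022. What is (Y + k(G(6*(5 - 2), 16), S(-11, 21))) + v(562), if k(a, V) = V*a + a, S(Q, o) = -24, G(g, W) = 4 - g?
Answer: -333005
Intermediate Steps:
k(a, V) = a + V*a
v(K) = 9 + 3*K (v(K) = 3*(3 + K) = 9 + 3*K)
(Y + k(G(6*(5 - 2), 16), S(-11, 21))) + v(562) = (-335022 + (4 - 6*(5 - 2))*(1 - 24)) + (9 + 3*562) = (-335022 + (4 - 6*3)*(-23)) + (9 + 1686) = (-335022 + (4 - 1*18)*(-23)) + 1695 = (-335022 + (4 - 18)*(-23)) + 1695 = (-335022 - 14*(-23)) + 1695 = (-335022 + 322) + 1695 = -334700 + 1695 = -333005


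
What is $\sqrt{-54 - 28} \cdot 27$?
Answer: $27 i \sqrt{82} \approx 244.5 i$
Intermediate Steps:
$\sqrt{-54 - 28} \cdot 27 = \sqrt{-82} \cdot 27 = i \sqrt{82} \cdot 27 = 27 i \sqrt{82}$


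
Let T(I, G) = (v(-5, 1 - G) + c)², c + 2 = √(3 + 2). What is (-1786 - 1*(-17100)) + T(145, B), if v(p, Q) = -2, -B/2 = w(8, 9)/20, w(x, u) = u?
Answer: 15335 - 8*√5 ≈ 15317.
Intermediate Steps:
c = -2 + √5 (c = -2 + √(3 + 2) = -2 + √5 ≈ 0.23607)
B = -9/10 (B = -18/20 = -2*9/20 = -9/10 ≈ -0.90000)
T(I, G) = (-4 + √5)² (T(I, G) = (-2 + (-2 + √5))² = (-4 + √5)²)
(-1786 - 1*(-17100)) + T(145, B) = (-1786 - 1*(-17100)) + (4 - √5)² = (-1786 + 17100) + (4 - √5)² = 15314 + (4 - √5)²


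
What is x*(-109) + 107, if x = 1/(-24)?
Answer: 2677/24 ≈ 111.54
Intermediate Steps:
x = -1/24 ≈ -0.041667
x*(-109) + 107 = -1/24*(-109) + 107 = 109/24 + 107 = 2677/24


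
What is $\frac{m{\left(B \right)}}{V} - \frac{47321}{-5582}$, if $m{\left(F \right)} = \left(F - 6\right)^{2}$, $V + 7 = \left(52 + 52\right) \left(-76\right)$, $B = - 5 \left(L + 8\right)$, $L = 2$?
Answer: $\frac{356851279}{44159202} \approx 8.081$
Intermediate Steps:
$B = -50$ ($B = - 5 \left(2 + 8\right) = \left(-5\right) 10 = -50$)
$V = -7911$ ($V = -7 + \left(52 + 52\right) \left(-76\right) = -7 + 104 \left(-76\right) = -7 - 7904 = -7911$)
$m{\left(F \right)} = \left(-6 + F\right)^{2}$
$\frac{m{\left(B \right)}}{V} - \frac{47321}{-5582} = \frac{\left(-6 - 50\right)^{2}}{-7911} - \frac{47321}{-5582} = \left(-56\right)^{2} \left(- \frac{1}{7911}\right) - - \frac{47321}{5582} = 3136 \left(- \frac{1}{7911}\right) + \frac{47321}{5582} = - \frac{3136}{7911} + \frac{47321}{5582} = \frac{356851279}{44159202}$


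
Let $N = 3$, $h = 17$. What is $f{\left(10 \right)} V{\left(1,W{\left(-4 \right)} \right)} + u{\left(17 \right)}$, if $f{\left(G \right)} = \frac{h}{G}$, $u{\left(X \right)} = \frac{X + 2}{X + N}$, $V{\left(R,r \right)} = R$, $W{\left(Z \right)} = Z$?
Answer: $\frac{53}{20} \approx 2.65$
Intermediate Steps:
$u{\left(X \right)} = \frac{2 + X}{3 + X}$ ($u{\left(X \right)} = \frac{X + 2}{X + 3} = \frac{2 + X}{3 + X}$)
$f{\left(G \right)} = \frac{17}{G}$
$f{\left(10 \right)} V{\left(1,W{\left(-4 \right)} \right)} + u{\left(17 \right)} = \frac{17}{10} \cdot 1 + \frac{2 + 17}{3 + 17} = 17 \cdot \frac{1}{10} \cdot 1 + \frac{1}{20} \cdot 19 = \frac{17}{10} \cdot 1 + \frac{1}{20} \cdot 19 = \frac{17}{10} + \frac{19}{20} = \frac{53}{20}$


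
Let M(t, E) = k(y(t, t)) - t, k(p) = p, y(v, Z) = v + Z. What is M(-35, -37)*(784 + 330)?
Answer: -38990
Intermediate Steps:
y(v, Z) = Z + v
M(t, E) = t (M(t, E) = (t + t) - t = 2*t - t = t)
M(-35, -37)*(784 + 330) = -35*(784 + 330) = -35*1114 = -38990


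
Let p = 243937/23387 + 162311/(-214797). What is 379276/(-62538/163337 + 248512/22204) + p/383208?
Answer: 1798873565218537413264264860/51267775624498901124657 ≈ 35088.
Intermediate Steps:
p = 2113085584/218411193 (p = 243937*(1/23387) + 162311*(-1/214797) = 243937/23387 - 7057/9339 = 2113085584/218411193 ≈ 9.6748)
379276/(-62538/163337 + 248512/22204) + p/383208 = 379276/(-62538/163337 + 248512/22204) + (2113085584/218411193)/383208 = 379276/(-62538*1/163337 + 248512*(1/22204)) + (2113085584/218411193)*(1/383208) = 379276/(-62538/163337 + 62128/5551) + 264135698/10462114555893 = 379276/(9800652698/906683687) + 264135698/10462114555893 = 379276*(906683687/9800652698) + 264135698/10462114555893 = 171941681035306/4900326349 + 264135698/10462114555893 = 1798873565218537413264264860/51267775624498901124657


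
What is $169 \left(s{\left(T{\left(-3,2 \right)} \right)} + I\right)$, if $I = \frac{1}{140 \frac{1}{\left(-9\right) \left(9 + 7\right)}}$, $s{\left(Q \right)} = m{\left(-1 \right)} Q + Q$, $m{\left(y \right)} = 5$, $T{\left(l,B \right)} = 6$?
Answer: $\frac{206856}{35} \approx 5910.2$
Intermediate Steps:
$s{\left(Q \right)} = 6 Q$ ($s{\left(Q \right)} = 5 Q + Q = 6 Q$)
$I = - \frac{36}{35}$ ($I = \frac{1}{140 \frac{1}{\left(-9\right) 16}} = \frac{1}{140 \frac{1}{-144}} = \frac{1}{140 \left(- \frac{1}{144}\right)} = \frac{1}{- \frac{35}{36}} = - \frac{36}{35} \approx -1.0286$)
$169 \left(s{\left(T{\left(-3,2 \right)} \right)} + I\right) = 169 \left(6 \cdot 6 - \frac{36}{35}\right) = 169 \left(36 - \frac{36}{35}\right) = 169 \cdot \frac{1224}{35} = \frac{206856}{35}$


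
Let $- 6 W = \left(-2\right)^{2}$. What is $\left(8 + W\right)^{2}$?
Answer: $\frac{484}{9} \approx 53.778$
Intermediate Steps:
$W = - \frac{2}{3}$ ($W = - \frac{\left(-2\right)^{2}}{6} = \left(- \frac{1}{6}\right) 4 = - \frac{2}{3} \approx -0.66667$)
$\left(8 + W\right)^{2} = \left(8 - \frac{2}{3}\right)^{2} = \left(\frac{22}{3}\right)^{2} = \frac{484}{9}$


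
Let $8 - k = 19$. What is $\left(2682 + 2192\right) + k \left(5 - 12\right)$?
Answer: $4951$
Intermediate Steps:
$k = -11$ ($k = 8 - 19 = -11$)
$\left(2682 + 2192\right) + k \left(5 - 12\right) = \left(2682 + 2192\right) - 11 \left(5 - 12\right) = 4874 - -77 = 4874 + 77 = 4951$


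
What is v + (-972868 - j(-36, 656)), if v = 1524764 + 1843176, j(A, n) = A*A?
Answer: 2393776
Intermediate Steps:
j(A, n) = A²
v = 3367940
v + (-972868 - j(-36, 656)) = 3367940 + (-972868 - 1*(-36)²) = 3367940 + (-972868 - 1*1296) = 3367940 + (-972868 - 1296) = 3367940 - 974164 = 2393776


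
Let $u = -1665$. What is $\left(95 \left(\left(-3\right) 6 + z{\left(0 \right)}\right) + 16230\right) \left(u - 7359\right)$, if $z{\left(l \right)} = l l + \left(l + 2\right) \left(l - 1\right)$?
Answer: $-129313920$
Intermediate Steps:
$z{\left(l \right)} = l^{2} + \left(-1 + l\right) \left(2 + l\right)$ ($z{\left(l \right)} = l^{2} + \left(2 + l\right) \left(-1 + l\right) = l^{2} + \left(-1 + l\right) \left(2 + l\right)$)
$\left(95 \left(\left(-3\right) 6 + z{\left(0 \right)}\right) + 16230\right) \left(u - 7359\right) = \left(95 \left(\left(-3\right) 6 + \left(-2 + 0 + 2 \cdot 0^{2}\right)\right) + 16230\right) \left(-1665 - 7359\right) = \left(95 \left(-18 + \left(-2 + 0 + 2 \cdot 0\right)\right) + 16230\right) \left(-9024\right) = \left(95 \left(-18 + \left(-2 + 0 + 0\right)\right) + 16230\right) \left(-9024\right) = \left(95 \left(-18 - 2\right) + 16230\right) \left(-9024\right) = \left(95 \left(-20\right) + 16230\right) \left(-9024\right) = \left(-1900 + 16230\right) \left(-9024\right) = 14330 \left(-9024\right) = -129313920$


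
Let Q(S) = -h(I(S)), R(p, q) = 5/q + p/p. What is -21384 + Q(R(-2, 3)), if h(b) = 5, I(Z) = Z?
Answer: -21389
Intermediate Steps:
R(p, q) = 1 + 5/q (R(p, q) = 5/q + 1 = 1 + 5/q)
Q(S) = -5 (Q(S) = -1*5 = -5)
-21384 + Q(R(-2, 3)) = -21384 - 5 = -21389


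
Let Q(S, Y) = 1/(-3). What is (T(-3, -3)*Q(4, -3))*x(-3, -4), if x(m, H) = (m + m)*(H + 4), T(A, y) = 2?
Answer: 0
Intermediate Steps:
x(m, H) = 2*m*(4 + H) (x(m, H) = (2*m)*(4 + H) = 2*m*(4 + H))
Q(S, Y) = -⅓
(T(-3, -3)*Q(4, -3))*x(-3, -4) = (2*(-⅓))*(2*(-3)*(4 - 4)) = -4*(-3)*0/3 = -⅔*0 = 0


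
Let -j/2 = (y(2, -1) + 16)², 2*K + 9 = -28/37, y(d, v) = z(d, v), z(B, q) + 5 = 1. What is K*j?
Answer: 51984/37 ≈ 1405.0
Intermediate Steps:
z(B, q) = -4 (z(B, q) = -5 + 1 = -4)
y(d, v) = -4
K = -361/74 (K = -9/2 + (-28/37)/2 = -9/2 + (-28*1/37)/2 = -9/2 + (½)*(-28/37) = -9/2 - 14/37 = -361/74 ≈ -4.8784)
j = -288 (j = -2*(-4 + 16)² = -2*12² = -2*144 = -288)
K*j = -361/74*(-288) = 51984/37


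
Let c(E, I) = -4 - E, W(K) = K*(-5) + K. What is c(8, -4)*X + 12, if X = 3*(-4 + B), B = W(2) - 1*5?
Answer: 624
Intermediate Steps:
W(K) = -4*K (W(K) = -5*K + K = -4*K)
B = -13 (B = -4*2 - 1*5 = -8 - 5 = -13)
X = -51 (X = 3*(-4 - 13) = 3*(-17) = -51)
c(8, -4)*X + 12 = (-4 - 1*8)*(-51) + 12 = (-4 - 8)*(-51) + 12 = -12*(-51) + 12 = 612 + 12 = 624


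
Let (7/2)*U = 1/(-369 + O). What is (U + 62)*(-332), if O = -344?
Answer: -102734080/4991 ≈ -20584.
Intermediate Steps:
U = -2/4991 (U = 2/(7*(-369 - 344)) = (2/7)/(-713) = (2/7)*(-1/713) = -2/4991 ≈ -0.00040072)
(U + 62)*(-332) = (-2/4991 + 62)*(-332) = (309440/4991)*(-332) = -102734080/4991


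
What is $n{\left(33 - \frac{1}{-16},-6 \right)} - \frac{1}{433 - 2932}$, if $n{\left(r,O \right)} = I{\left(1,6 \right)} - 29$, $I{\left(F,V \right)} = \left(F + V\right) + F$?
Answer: $- \frac{52478}{2499} \approx -21.0$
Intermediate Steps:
$I{\left(F,V \right)} = V + 2 F$
$n{\left(r,O \right)} = -21$ ($n{\left(r,O \right)} = \left(6 + 2 \cdot 1\right) - 29 = \left(6 + 2\right) - 29 = 8 - 29 = -21$)
$n{\left(33 - \frac{1}{-16},-6 \right)} - \frac{1}{433 - 2932} = -21 - \frac{1}{433 - 2932} = -21 - \frac{1}{-2499} = -21 - - \frac{1}{2499} = -21 + \frac{1}{2499} = - \frac{52478}{2499}$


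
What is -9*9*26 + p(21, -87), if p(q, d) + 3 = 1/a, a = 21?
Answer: -44288/21 ≈ -2109.0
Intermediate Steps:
p(q, d) = -62/21 (p(q, d) = -3 + 1/21 = -62/21)
-9*9*26 + p(21, -87) = -9*9*26 - 62/21 = -81*26 - 62/21 = -2106 - 62/21 = -44288/21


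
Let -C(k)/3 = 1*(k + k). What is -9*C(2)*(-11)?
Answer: -1188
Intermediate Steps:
C(k) = -6*k (C(k) = -3*(k + k) = -3*2*k = -6*k)
-9*C(2)*(-11) = -(-54)*2*(-11) = -9*(-12)*(-11) = 108*(-11) = -1188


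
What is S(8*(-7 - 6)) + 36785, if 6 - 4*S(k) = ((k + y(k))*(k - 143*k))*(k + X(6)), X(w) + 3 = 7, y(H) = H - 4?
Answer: -156467227/2 ≈ -7.8234e+7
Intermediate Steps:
y(H) = -4 + H
X(w) = 4 (X(w) = -3 + 7 = 4)
S(k) = 3/2 + 71*k*(-4 + 2*k)*(4 + k)/2 (S(k) = 3/2 - (k + (-4 + k))*(k - 143*k)*(k + 4)/4 = 3/2 - (-4 + 2*k)*(-142*k)*(4 + k)/4 = 3/2 - (-142*k*(-4 + 2*k))*(4 + k)/4 = 3/2 - (-71)*k*(-4 + 2*k)*(4 + k)/2 = 3/2 + 71*k*(-4 + 2*k)*(4 + k)/2)
S(8*(-7 - 6)) + 36785 = (3/2 - 4544*(-7 - 6) + 71*(8*(-7 - 6))³ + 142*(8*(-7 - 6))²) + 36785 = (3/2 - 4544*(-13) + 71*(8*(-13))³ + 142*(8*(-13))²) + 36785 = (3/2 - 568*(-104) + 71*(-104)³ + 142*(-104)²) + 36785 = (3/2 + 59072 + 71*(-1124864) + 142*10816) + 36785 = (3/2 + 59072 - 79865344 + 1535872) + 36785 = -156540797/2 + 36785 = -156467227/2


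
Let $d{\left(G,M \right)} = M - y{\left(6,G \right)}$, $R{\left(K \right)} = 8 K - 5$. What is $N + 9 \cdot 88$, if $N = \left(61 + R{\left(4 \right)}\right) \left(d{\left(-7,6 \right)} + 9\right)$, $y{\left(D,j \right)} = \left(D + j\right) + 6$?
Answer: $1672$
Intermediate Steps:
$y{\left(D,j \right)} = 6 + D + j$
$R{\left(K \right)} = -5 + 8 K$
$d{\left(G,M \right)} = -12 + M - G$ ($d{\left(G,M \right)} = M - \left(6 + 6 + G\right) = M - \left(12 + G\right) = -12 + M - G$)
$N = 880$ ($N = \left(61 + \left(-5 + 8 \cdot 4\right)\right) \left(\left(-12 + 6 - -7\right) + 9\right) = \left(61 + \left(-5 + 32\right)\right) \left(\left(-12 + 6 + 7\right) + 9\right) = \left(61 + 27\right) \left(1 + 9\right) = 88 \cdot 10 = 880$)
$N + 9 \cdot 88 = 880 + 9 \cdot 88 = 880 + 792 = 1672$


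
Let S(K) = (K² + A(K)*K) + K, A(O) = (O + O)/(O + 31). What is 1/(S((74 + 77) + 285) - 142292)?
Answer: 467/22908272 ≈ 2.0386e-5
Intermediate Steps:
A(O) = 2*O/(31 + O) (A(O) = (2*O)/(31 + O) = 2*O/(31 + O))
S(K) = K + K² + 2*K²/(31 + K) (S(K) = (K² + (2*K/(31 + K))*K) + K = (K² + 2*K²/(31 + K)) + K = K + K² + 2*K²/(31 + K))
1/(S((74 + 77) + 285) - 142292) = 1/(((74 + 77) + 285)*(31 + ((74 + 77) + 285)² + 34*((74 + 77) + 285))/(31 + ((74 + 77) + 285)) - 142292) = 1/((151 + 285)*(31 + (151 + 285)² + 34*(151 + 285))/(31 + (151 + 285)) - 142292) = 1/(436*(31 + 436² + 34*436)/(31 + 436) - 142292) = 1/(436*(31 + 190096 + 14824)/467 - 142292) = 1/(436*(1/467)*204951 - 142292) = 1/(89358636/467 - 142292) = 1/(22908272/467) = 467/22908272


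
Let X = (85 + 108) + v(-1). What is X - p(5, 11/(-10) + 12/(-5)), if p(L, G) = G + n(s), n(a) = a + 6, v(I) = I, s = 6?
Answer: 367/2 ≈ 183.50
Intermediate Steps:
n(a) = 6 + a
X = 192 (X = (85 + 108) - 1 = 193 - 1 = 192)
p(L, G) = 12 + G (p(L, G) = G + (6 + 6) = G + 12 = 12 + G)
X - p(5, 11/(-10) + 12/(-5)) = 192 - (12 + (11/(-10) + 12/(-5))) = 192 - (12 + (11*(-⅒) + 12*(-⅕))) = 192 - (12 + (-11/10 - 12/5)) = 192 - (12 - 7/2) = 192 - 1*17/2 = 192 - 17/2 = 367/2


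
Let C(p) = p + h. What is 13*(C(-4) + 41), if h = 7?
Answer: 572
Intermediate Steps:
C(p) = 7 + p (C(p) = p + 7 = 7 + p)
13*(C(-4) + 41) = 13*((7 - 4) + 41) = 13*(3 + 41) = 13*44 = 572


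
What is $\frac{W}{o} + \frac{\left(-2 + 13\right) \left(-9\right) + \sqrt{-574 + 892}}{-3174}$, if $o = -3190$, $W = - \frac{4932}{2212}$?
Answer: $\frac{14879706}{466596515} - \frac{\sqrt{318}}{3174} \approx 0.026272$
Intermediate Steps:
$W = - \frac{1233}{553}$ ($W = \left(-4932\right) \frac{1}{2212} = - \frac{1233}{553} \approx -2.2297$)
$\frac{W}{o} + \frac{\left(-2 + 13\right) \left(-9\right) + \sqrt{-574 + 892}}{-3174} = - \frac{1233}{553 \left(-3190\right)} + \frac{\left(-2 + 13\right) \left(-9\right) + \sqrt{-574 + 892}}{-3174} = \left(- \frac{1233}{553}\right) \left(- \frac{1}{3190}\right) + \left(11 \left(-9\right) + \sqrt{318}\right) \left(- \frac{1}{3174}\right) = \frac{1233}{1764070} + \left(-99 + \sqrt{318}\right) \left(- \frac{1}{3174}\right) = \frac{1233}{1764070} + \left(\frac{33}{1058} - \frac{\sqrt{318}}{3174}\right) = \frac{14879706}{466596515} - \frac{\sqrt{318}}{3174}$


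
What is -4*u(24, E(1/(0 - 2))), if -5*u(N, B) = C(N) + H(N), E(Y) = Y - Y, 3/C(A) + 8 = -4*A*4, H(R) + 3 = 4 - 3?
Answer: -787/490 ≈ -1.6061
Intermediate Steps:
H(R) = -2 (H(R) = -3 + (4 - 3) = -3 + 1 = -2)
C(A) = 3/(-8 - 16*A) (C(A) = 3/(-8 - 4*A*4) = 3/(-8 - 16*A))
E(Y) = 0
u(N, B) = 2/5 + 3/(5*(8 + 16*N)) (u(N, B) = -(-3/(8 + 16*N) - 2)/5 = -(-2 - 3/(8 + 16*N))/5 = 2/5 + 3/(5*(8 + 16*N)))
-4*u(24, E(1/(0 - 2))) = -(19 + 32*24)/(10*(1 + 2*24)) = -(19 + 768)/(10*(1 + 48)) = -787/(10*49) = -4*787/1960 = -787/490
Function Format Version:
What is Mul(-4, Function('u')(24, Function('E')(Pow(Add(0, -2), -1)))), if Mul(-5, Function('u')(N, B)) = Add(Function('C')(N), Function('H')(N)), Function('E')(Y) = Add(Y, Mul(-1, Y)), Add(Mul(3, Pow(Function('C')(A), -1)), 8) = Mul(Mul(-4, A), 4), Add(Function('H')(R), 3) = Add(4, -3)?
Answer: Rational(-787, 490) ≈ -1.6061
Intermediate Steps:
Function('H')(R) = -2 (Function('H')(R) = Add(-3, Add(4, -3)) = Add(-3, 1) = -2)
Function('C')(A) = Mul(3, Pow(Add(-8, Mul(-16, A)), -1)) (Function('C')(A) = Mul(3, Pow(Add(-8, Mul(Mul(-4, A), 4)), -1)) = Mul(3, Pow(Add(-8, Mul(-16, A)), -1)))
Function('E')(Y) = 0
Function('u')(N, B) = Add(Rational(2, 5), Mul(Rational(3, 5), Pow(Add(8, Mul(16, N)), -1))) (Function('u')(N, B) = Mul(Rational(-1, 5), Add(Mul(-3, Pow(Add(8, Mul(16, N)), -1)), -2)) = Mul(Rational(-1, 5), Add(-2, Mul(-3, Pow(Add(8, Mul(16, N)), -1)))) = Add(Rational(2, 5), Mul(Rational(3, 5), Pow(Add(8, Mul(16, N)), -1))))
Mul(-4, Function('u')(24, Function('E')(Pow(Add(0, -2), -1)))) = Mul(-4, Mul(Rational(1, 40), Pow(Add(1, Mul(2, 24)), -1), Add(19, Mul(32, 24)))) = Mul(-4, Mul(Rational(1, 40), Pow(Add(1, 48), -1), Add(19, 768))) = Mul(-4, Mul(Rational(1, 40), Pow(49, -1), 787)) = Mul(-4, Mul(Rational(1, 40), Rational(1, 49), 787)) = Mul(-4, Rational(787, 1960)) = Rational(-787, 490)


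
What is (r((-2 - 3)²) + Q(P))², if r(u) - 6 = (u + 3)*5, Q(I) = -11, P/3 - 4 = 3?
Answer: 18225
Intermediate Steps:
P = 21 (P = 12 + 3*3 = 12 + 9 = 21)
r(u) = 21 + 5*u (r(u) = 6 + (u + 3)*5 = 6 + (3 + u)*5 = 6 + (15 + 5*u) = 21 + 5*u)
(r((-2 - 3)²) + Q(P))² = ((21 + 5*(-2 - 3)²) - 11)² = ((21 + 5*(-5)²) - 11)² = ((21 + 5*25) - 11)² = ((21 + 125) - 11)² = (146 - 11)² = 135² = 18225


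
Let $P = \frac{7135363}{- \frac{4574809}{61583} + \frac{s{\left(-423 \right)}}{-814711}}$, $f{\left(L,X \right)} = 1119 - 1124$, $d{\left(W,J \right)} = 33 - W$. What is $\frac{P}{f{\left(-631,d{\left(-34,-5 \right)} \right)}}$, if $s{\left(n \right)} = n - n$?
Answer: $\frac{439417059629}{22874045} \approx 19210.0$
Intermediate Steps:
$s{\left(n \right)} = 0$
$f{\left(L,X \right)} = -5$ ($f{\left(L,X \right)} = 1119 - 1124 = -5$)
$P = - \frac{439417059629}{4574809}$ ($P = \frac{7135363}{- \frac{4574809}{61583} + \frac{0}{-814711}} = \frac{7135363}{\left(-4574809\right) \frac{1}{61583} + 0 \left(- \frac{1}{814711}\right)} = \frac{7135363}{- \frac{4574809}{61583} + 0} = \frac{7135363}{- \frac{4574809}{61583}} = 7135363 \left(- \frac{61583}{4574809}\right) = - \frac{439417059629}{4574809} \approx -96052.0$)
$\frac{P}{f{\left(-631,d{\left(-34,-5 \right)} \right)}} = - \frac{439417059629}{4574809 \left(-5\right)} = \left(- \frac{439417059629}{4574809}\right) \left(- \frac{1}{5}\right) = \frac{439417059629}{22874045}$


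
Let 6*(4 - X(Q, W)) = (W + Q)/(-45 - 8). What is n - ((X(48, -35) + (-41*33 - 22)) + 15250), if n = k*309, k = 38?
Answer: -679579/318 ≈ -2137.0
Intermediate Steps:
n = 11742 (n = 38*309 = 11742)
X(Q, W) = 4 + Q/318 + W/318 (X(Q, W) = 4 - (W + Q)/(6*(-45 - 8)) = 4 - (Q + W)/(6*(-53)) = 4 - (Q + W)*(-1)/(6*53) = 4 - (-Q/53 - W/53)/6 = 4 + (Q/318 + W/318) = 4 + Q/318 + W/318)
n - ((X(48, -35) + (-41*33 - 22)) + 15250) = 11742 - (((4 + (1/318)*48 + (1/318)*(-35)) + (-41*33 - 22)) + 15250) = 11742 - (((4 + 8/53 - 35/318) + (-1353 - 22)) + 15250) = 11742 - ((1285/318 - 1375) + 15250) = 11742 - (-435965/318 + 15250) = 11742 - 1*4413535/318 = 11742 - 4413535/318 = -679579/318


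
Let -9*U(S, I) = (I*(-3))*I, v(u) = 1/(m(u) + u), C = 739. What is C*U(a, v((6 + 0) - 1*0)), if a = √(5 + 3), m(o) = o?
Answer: 739/432 ≈ 1.7106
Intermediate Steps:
a = 2*√2 (a = √8 = 2*√2 ≈ 2.8284)
v(u) = 1/(2*u) (v(u) = 1/(u + u) = 1/(2*u))
U(S, I) = I²/3 (U(S, I) = -I*(-3)*I/9 = -(-3*I)*I/9 = -(-1)*I²/3 = I²/3)
C*U(a, v((6 + 0) - 1*0)) = 739*((1/(2*((6 + 0) - 1*0)))²/3) = 739*((1/(2*(6 + 0)))²/3) = 739*(((½)/6)²/3) = 739*(((½)*(⅙))²/3) = 739*((1/12)²/3) = 739*((⅓)*(1/144)) = 739*(1/432) = 739/432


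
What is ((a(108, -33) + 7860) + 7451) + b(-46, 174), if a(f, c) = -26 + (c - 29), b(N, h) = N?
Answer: 15177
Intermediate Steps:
a(f, c) = -55 + c (a(f, c) = -26 + (-29 + c) = -55 + c)
((a(108, -33) + 7860) + 7451) + b(-46, 174) = (((-55 - 33) + 7860) + 7451) - 46 = ((-88 + 7860) + 7451) - 46 = (7772 + 7451) - 46 = 15223 - 46 = 15177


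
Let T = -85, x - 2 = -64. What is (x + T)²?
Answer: 21609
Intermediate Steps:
x = -62 (x = 2 - 64 = -62)
(x + T)² = (-62 - 85)² = (-147)² = 21609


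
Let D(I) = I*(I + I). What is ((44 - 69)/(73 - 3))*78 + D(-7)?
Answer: 491/7 ≈ 70.143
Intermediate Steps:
D(I) = 2*I**2 (D(I) = I*(2*I) = 2*I**2)
((44 - 69)/(73 - 3))*78 + D(-7) = ((44 - 69)/(73 - 3))*78 + 2*(-7)**2 = -25/70*78 + 2*49 = -25*1/70*78 + 98 = -5/14*78 + 98 = -195/7 + 98 = 491/7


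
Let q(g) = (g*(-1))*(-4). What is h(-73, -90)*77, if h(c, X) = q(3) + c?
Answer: -4697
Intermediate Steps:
q(g) = 4*g (q(g) = -g*(-4) = 4*g)
h(c, X) = 12 + c (h(c, X) = 4*3 + c = 12 + c)
h(-73, -90)*77 = (12 - 73)*77 = -61*77 = -4697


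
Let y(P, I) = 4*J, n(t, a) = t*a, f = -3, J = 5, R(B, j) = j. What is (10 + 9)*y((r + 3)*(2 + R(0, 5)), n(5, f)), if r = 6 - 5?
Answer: 380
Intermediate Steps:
n(t, a) = a*t
r = 1
y(P, I) = 20 (y(P, I) = 4*5 = 20)
(10 + 9)*y((r + 3)*(2 + R(0, 5)), n(5, f)) = (10 + 9)*20 = 19*20 = 380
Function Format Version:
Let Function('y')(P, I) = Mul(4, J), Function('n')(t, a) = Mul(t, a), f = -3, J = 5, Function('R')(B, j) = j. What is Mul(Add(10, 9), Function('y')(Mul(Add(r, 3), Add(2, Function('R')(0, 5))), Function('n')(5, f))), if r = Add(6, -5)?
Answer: 380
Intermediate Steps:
Function('n')(t, a) = Mul(a, t)
r = 1
Function('y')(P, I) = 20 (Function('y')(P, I) = Mul(4, 5) = 20)
Mul(Add(10, 9), Function('y')(Mul(Add(r, 3), Add(2, Function('R')(0, 5))), Function('n')(5, f))) = Mul(Add(10, 9), 20) = Mul(19, 20) = 380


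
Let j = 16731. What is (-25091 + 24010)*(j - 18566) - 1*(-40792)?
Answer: 2024427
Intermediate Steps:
(-25091 + 24010)*(j - 18566) - 1*(-40792) = (-25091 + 24010)*(16731 - 18566) - 1*(-40792) = -1081*(-1835) + 40792 = 1983635 + 40792 = 2024427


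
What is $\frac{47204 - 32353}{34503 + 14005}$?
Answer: $\frac{14851}{48508} \approx 0.30616$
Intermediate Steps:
$\frac{47204 - 32353}{34503 + 14005} = \frac{14851}{48508}$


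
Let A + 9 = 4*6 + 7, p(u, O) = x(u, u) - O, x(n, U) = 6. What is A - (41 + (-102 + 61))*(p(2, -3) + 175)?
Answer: 22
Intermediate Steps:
p(u, O) = 6 - O
A = 22 (A = -9 + (4*6 + 7) = -9 + (24 + 7) = -9 + 31 = 22)
A - (41 + (-102 + 61))*(p(2, -3) + 175) = 22 - (41 + (-102 + 61))*((6 - 1*(-3)) + 175) = 22 - (41 - 41)*((6 + 3) + 175) = 22 - 0*(9 + 175) = 22 - 0*184 = 22 - 1*0 = 22 + 0 = 22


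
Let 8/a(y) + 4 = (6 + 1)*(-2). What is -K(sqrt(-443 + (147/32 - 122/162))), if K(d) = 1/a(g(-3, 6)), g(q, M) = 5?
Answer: 9/4 ≈ 2.2500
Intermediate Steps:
a(y) = -4/9 (a(y) = 8/(-4 + (6 + 1)*(-2)) = 8/(-4 + 7*(-2)) = 8/(-4 - 14) = 8/(-18) = 8*(-1/18) = -4/9)
K(d) = -9/4 (K(d) = 1/(-4/9) = -9/4)
-K(sqrt(-443 + (147/32 - 122/162))) = -1*(-9/4) = 9/4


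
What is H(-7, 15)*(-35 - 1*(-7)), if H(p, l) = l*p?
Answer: 2940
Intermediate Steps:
H(-7, 15)*(-35 - 1*(-7)) = (15*(-7))*(-35 - 1*(-7)) = -105*(-35 + 7) = -105*(-28) = 2940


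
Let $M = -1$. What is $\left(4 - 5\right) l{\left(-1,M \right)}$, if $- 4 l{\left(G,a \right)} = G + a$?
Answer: $- \frac{1}{2} \approx -0.5$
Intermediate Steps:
$l{\left(G,a \right)} = - \frac{G}{4} - \frac{a}{4}$ ($l{\left(G,a \right)} = - \frac{G + a}{4} = - \frac{G}{4} - \frac{a}{4}$)
$\left(4 - 5\right) l{\left(-1,M \right)} = \left(4 - 5\right) \left(\left(- \frac{1}{4}\right) \left(-1\right) - - \frac{1}{4}\right) = \left(4 - 5\right) \left(\frac{1}{4} + \frac{1}{4}\right) = \left(-1\right) \frac{1}{2} = - \frac{1}{2}$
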